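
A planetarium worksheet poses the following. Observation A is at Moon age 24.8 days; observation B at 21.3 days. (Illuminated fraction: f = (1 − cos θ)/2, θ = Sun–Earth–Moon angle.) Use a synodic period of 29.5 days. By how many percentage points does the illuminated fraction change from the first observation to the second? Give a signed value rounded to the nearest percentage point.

+36 percentage points

θ₁ = 360° × 24.8/29.5 = 302.6°, f₁ = (1 − cos θ₁)/2 = 0.230.
θ₂ = 360° × 21.3/29.5 = 259.9°, f₂ = (1 − cos θ₂)/2 = 0.587.
Change = f₂ − f₁ = +0.357 → +36 percentage points.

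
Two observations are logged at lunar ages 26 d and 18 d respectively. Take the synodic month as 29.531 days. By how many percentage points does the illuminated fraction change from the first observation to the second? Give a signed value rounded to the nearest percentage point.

+75 pp

First observation: θ = 360°·26/29.531 = 317.0°, so f = 0.135.
Second observation: θ = 219.4°, f = 0.886.
Δf = 0.886 − 0.135 = +0.752, i.e. +75 pp.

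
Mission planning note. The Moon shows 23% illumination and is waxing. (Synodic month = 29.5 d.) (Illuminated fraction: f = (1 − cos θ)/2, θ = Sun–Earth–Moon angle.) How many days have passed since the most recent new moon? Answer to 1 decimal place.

cos θ = 1 − 2f = 0.540, giving a principal value of 57.3°.
Before full moon the principal value applies: θ = 57.3°.
At 360°/29.5 d per day, 57.3° corresponds to 4.70 days.

4.7 days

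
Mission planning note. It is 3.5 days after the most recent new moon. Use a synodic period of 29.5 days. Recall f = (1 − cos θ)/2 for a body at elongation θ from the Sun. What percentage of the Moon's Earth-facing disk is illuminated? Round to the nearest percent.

The Moon has covered 3.5/29.5 of its cycle, so θ ≈ 360° × 3.5/29.5 = 42.7°.
With cos θ = 0.735, the lit fraction is (1 − 0.735)/2 ≈ 0.133, so 13%.

13%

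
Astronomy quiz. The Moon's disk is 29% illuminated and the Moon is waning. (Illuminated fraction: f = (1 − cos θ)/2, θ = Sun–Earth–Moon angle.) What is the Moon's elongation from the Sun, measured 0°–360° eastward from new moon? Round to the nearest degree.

295°

Invert f = (1 − cos θ)/2 to get cos θ = 1 − 2(0.29) = 0.420, hence θ₀ = arccos 0.420 = 65.2°.
Waning ⇒ past full, so θ = 360° − 65.2° = 294.8°.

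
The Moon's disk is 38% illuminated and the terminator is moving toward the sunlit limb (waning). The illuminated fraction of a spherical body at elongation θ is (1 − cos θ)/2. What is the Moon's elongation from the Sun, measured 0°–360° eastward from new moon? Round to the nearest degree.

From f = (1 − cos θ)/2: cos θ = 1 − 2×0.38 = 0.240; arccos → 76.1°.
Waning ⇒ past full, so θ = 360° − 76.1° = 283.9°.

284°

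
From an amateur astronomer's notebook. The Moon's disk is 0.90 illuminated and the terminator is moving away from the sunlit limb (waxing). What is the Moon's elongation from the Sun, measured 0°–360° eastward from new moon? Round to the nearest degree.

143°

Invert f = (1 − cos θ)/2 to get cos θ = 1 − 2(0.90) = -0.800, hence θ₀ = arccos -0.800 = 143.1°.
Before full moon the principal value applies: θ = 143.1°.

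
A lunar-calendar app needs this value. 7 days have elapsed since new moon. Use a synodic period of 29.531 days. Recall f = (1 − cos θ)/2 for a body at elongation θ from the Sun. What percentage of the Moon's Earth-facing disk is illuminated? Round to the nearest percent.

Elongation θ = 360° × 7/29.531 ≈ 85.3°.
Illuminated fraction = (1 − cos 85.3°)/2 = (1 − 0.081)/2 ≈ 0.459, so 46%.

46%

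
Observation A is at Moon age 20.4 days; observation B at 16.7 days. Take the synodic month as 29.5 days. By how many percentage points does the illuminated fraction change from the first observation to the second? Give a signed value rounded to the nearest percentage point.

+28 percentage points

First observation: θ = 360°·20.4/29.5 = 248.9°, so f = 0.680.
Second observation: θ = 203.8°, f = 0.957.
Δf = 0.957 − 0.680 = +0.278, i.e. +28 pp.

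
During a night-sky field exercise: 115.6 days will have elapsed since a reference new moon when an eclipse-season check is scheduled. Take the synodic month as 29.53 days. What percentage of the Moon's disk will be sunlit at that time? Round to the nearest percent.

115.6 d spans 3 complete synodic months (3 × 29.53 = 88.59 d) plus 27.01 d.
Elongation θ = 360° × 27.01/29.53 ≈ 329.3°.
Illuminated fraction = (1 − cos 329.3°)/2 = (1 − 0.860)/2 ≈ 0.070, so 7%.

7%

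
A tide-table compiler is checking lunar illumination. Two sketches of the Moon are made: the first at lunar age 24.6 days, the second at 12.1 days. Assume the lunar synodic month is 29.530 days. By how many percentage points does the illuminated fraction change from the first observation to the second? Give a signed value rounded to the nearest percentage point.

+67 pp

θ₁ = 360° × 24.6/29.530 = 299.9°, f₁ = (1 − cos θ₁)/2 = 0.251.
θ₂ = 360° × 12.1/29.530 = 147.5°, f₂ = (1 − cos θ₂)/2 = 0.922.
Change = f₂ − f₁ = +0.671 → +67 percentage points.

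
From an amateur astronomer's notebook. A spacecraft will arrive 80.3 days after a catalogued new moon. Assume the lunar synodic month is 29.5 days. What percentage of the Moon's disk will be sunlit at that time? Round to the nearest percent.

59%

80.3/29.5 = 2.722 lunations, so 2 complete cycles and 21.30 d into the next.
The Moon has covered 21.30/29.5 of its cycle, so θ ≈ 360° × 21.30/29.5 = 259.9°.
cos 259.9° = (-0.175), so f = (1 − (-0.175))/2 = 0.587, so 59%.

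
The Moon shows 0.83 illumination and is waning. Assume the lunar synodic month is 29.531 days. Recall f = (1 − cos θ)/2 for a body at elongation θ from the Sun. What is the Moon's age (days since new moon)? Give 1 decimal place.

18.8 days

cos θ = 1 − 2f = -0.660, giving a principal value of 131.3°.
Waning ⇒ past full, so θ = 360° − 131.3° = 228.7°.
At 360°/29.531 d per day, 228.7° corresponds to 18.76 days.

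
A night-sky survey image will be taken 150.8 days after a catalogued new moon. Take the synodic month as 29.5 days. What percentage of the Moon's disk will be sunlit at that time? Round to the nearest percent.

150.8 d spans 5 complete synodic months (5 × 29.5 = 147.50 d) plus 3.30 d.
The Moon has covered 3.30/29.5 of its cycle, so θ ≈ 360° × 3.30/29.5 = 40.3°.
cos 40.3° = 0.763, so f = (1 − 0.763)/2 = 0.119, so 12%.

12%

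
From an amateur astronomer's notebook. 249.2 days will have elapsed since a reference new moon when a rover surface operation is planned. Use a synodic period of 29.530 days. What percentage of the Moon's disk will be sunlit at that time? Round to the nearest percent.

96%

249.2/29.530 = 8.439 lunations, so 8 complete cycles and 12.96 d into the next.
Elongation θ = 360° × 12.96/29.530 ≈ 158.0°.
cos 158.0° = (-0.927), so f = (1 − (-0.927))/2 = 0.964, so 96%.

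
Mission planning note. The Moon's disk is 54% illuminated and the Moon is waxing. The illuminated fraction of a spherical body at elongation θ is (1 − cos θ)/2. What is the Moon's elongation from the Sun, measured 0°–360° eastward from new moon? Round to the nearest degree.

Invert f = (1 − cos θ)/2 to get cos θ = 1 − 2(0.54) = -0.080, hence θ₀ = arccos -0.080 = 94.6°.
Waxing ⇒ before full, so θ = 94.6°.

95°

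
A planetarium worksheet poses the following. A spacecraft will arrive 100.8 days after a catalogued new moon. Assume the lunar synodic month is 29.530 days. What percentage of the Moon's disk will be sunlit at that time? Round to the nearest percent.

93%

100.8 d spans 3 complete synodic months (3 × 29.530 = 88.59 d) plus 12.21 d.
The Moon has covered 12.21/29.530 of its cycle, so θ ≈ 360° × 12.21/29.530 = 148.9°.
cos 148.9° = (-0.856), so f = (1 − (-0.856))/2 = 0.928, so 93%.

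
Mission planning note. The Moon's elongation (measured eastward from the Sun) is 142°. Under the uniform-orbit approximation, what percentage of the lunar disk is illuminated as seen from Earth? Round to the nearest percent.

89%

Half-versine of 142°: (1 − (-0.788))/2 = 0.894, i.e. 89%.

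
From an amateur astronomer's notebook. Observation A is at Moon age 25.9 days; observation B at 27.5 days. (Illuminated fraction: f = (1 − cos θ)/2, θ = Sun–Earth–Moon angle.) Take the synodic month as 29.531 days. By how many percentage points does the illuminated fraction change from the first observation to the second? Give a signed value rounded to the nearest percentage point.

-10 pp

First observation: θ = 360°·25.9/29.531 = 315.7°, so f = 0.142.
Second observation: θ = 335.2°, f = 0.046.
Δf = 0.046 − 0.142 = -0.096, i.e. -10 pp.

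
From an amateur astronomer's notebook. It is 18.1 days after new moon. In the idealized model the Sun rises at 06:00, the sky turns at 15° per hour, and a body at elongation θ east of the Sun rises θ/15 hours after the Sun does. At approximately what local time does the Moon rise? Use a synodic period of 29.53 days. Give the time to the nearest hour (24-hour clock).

21:00

Elongation θ = 360° × 18.1/29.53 ≈ 220.7°.
Delay after the Sun = 220.7° / (15°/h) ≈ 14.71 h.
06:00 + 14.71 h ≈ 20:43 → 21:00 to the nearest hour.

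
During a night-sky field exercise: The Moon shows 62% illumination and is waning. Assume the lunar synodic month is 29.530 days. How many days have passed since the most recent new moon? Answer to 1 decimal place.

21.0 days

From f = (1 − cos θ)/2: cos θ = 1 − 2×0.62 = -0.240; arccos → 103.9°.
A waning Moon lies in 180°–360°, so θ = 360° − 103.9° = 256.1°.
That fraction of the synodic month is 256.1/360 × 29.530 d ≈ 21.01 d.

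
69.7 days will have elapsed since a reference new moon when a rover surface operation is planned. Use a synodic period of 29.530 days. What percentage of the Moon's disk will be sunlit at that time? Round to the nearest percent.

Reduce mod P: 69.7 − 2×29.530 = 10.64 d into the current lunation.
Elongation θ = 360° × 10.64/29.530 ≈ 129.7°.
With cos θ = (-0.639), the lit fraction is (1 − (-0.639))/2 ≈ 0.819, so 82%.

82%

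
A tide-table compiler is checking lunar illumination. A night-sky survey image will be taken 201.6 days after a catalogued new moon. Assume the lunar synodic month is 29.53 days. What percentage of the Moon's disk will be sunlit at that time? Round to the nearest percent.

27%

Reduce mod P: 201.6 − 6×29.53 = 24.42 d into the current lunation.
Elongation θ = 360° × 24.42/29.53 ≈ 297.7°.
With cos θ = 0.465, the lit fraction is (1 − 0.465)/2 ≈ 0.268, so 27%.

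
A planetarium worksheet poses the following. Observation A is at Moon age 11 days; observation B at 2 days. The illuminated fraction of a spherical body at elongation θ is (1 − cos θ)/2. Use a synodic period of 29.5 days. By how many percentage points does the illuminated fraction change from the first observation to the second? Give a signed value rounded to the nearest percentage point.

-80 pp

First observation: θ = 360°·11/29.5 = 134.2°, so f = 0.849.
Second observation: θ = 24.4°, f = 0.045.
Δf = 0.045 − 0.849 = -0.804, i.e. -80 pp.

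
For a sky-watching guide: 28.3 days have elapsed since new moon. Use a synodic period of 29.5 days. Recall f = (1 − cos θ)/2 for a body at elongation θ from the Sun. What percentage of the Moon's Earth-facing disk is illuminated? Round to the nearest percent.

Elongation θ = 360° × 28.3/29.5 ≈ 345.4°.
cos 345.4° = 0.968, so f = (1 − 0.968)/2 = 0.016, so 2%.

2%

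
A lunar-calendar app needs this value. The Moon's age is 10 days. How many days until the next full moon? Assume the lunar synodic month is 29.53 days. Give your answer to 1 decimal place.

4.8 days

Full moon occurs at elongation 180°, i.e. at age 29.53 × 180/360 = 14.765 d.
That is 14.765 − 10 = 4.765 days ahead.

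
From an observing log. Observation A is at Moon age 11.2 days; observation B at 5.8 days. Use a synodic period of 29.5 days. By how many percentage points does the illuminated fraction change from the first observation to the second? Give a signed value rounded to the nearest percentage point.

First observation: θ = 360°·11.2/29.5 = 136.7°, so f = 0.864.
Second observation: θ = 70.8°, f = 0.335.
Δf = 0.335 − 0.864 = -0.528, i.e. -53 pp.

-53 percentage points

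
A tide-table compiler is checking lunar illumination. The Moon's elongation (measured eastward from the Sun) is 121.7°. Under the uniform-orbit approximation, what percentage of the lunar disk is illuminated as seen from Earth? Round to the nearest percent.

76%

Half-versine of 121.7°: (1 − (-0.525))/2 = 0.763, i.e. 76%.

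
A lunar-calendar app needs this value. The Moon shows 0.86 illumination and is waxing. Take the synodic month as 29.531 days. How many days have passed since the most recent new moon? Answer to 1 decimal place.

Invert f = (1 − cos θ)/2 to get cos θ = 1 − 2(0.86) = -0.720, hence θ₀ = arccos -0.720 = 136.1°.
Before full moon the principal value applies: θ = 136.1°.
Age = 29.531 × 136.1°/360° ≈ 11.16 days.

11.2 days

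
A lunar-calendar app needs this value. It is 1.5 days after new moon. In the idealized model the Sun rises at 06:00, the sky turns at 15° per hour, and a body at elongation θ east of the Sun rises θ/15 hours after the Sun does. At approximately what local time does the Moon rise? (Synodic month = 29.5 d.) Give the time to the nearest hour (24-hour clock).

07:00

The Moon has covered 1.5/29.5 of its cycle, so θ ≈ 360° × 1.5/29.5 = 18.3°.
At 15° of sky rotation per hour, 18.3° corresponds to a 1.22 h lag.
06:00 + 1.22 h ≈ 07:13 → 07:00 to the nearest hour.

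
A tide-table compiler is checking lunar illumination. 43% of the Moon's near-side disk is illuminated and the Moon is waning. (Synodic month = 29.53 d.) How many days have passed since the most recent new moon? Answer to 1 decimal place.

22.8 days

cos θ = 1 − 2f = 0.140, giving a principal value of 82.0°.
Since the Moon is past full (waning), take the reflex angle: θ = 360° − 82.0° = 278.0°.
That fraction of the synodic month is 278.0/360 × 29.53 d ≈ 22.81 d.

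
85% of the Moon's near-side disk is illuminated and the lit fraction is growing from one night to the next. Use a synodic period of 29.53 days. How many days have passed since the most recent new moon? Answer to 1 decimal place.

11.0 days

cos θ = 1 − 2f = -0.700, giving a principal value of 134.4°.
The Moon is waxing (0°–180°), so θ = 134.4° directly.
Age = 29.53 × 134.4°/360° ≈ 11.03 days.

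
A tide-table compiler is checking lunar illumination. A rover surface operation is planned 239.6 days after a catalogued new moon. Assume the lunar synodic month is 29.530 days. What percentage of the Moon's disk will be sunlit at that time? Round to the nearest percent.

12%

Reduce mod P: 239.6 − 8×29.530 = 3.36 d into the current lunation.
Phase angle: θ = 360°·(3.36 d)/(29.530 d) = 41.0°.
cos 41.0° = 0.755, so f = (1 − 0.755)/2 = 0.122, so 12%.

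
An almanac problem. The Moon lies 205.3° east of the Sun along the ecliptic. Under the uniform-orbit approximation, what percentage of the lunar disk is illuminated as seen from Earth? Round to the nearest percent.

95%

f = (1 − cos 205.3°)/2 = (1 − (-0.904))/2 ≈ 0.952, i.e. 95%.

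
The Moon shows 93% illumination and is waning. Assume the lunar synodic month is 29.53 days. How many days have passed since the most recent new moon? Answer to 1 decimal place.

From f = (1 − cos θ)/2: cos θ = 1 − 2×0.93 = -0.860; arccos → 149.3°.
A waning Moon lies in 180°–360°, so θ = 360° − 149.3° = 210.7°.
At 360°/29.53 d per day, 210.7° corresponds to 17.28 days.

17.3 days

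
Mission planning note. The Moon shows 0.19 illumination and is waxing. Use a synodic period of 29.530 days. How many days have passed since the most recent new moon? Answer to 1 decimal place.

4.2 days

From f = (1 − cos θ)/2: cos θ = 1 − 2×0.19 = 0.620; arccos → 51.7°.
Waxing ⇒ before full, so θ = 51.7°.
That fraction of the synodic month is 51.7/360 × 29.530 d ≈ 4.24 d.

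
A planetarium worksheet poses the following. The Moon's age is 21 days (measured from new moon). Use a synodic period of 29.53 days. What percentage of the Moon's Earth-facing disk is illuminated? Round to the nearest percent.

62%

Phase angle: θ = 360°·(21 d)/(29.53 d) = 256.0°.
Illuminated fraction = (1 − cos 256.0°)/2 = (1 − (-0.242))/2 ≈ 0.621, so 62%.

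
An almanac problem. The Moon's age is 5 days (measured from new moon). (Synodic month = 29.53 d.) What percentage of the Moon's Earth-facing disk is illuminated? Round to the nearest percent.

26%

The Moon has covered 5/29.53 of its cycle, so θ ≈ 360° × 5/29.53 = 61.0°.
cos 61.0° = 0.485, so f = (1 − 0.485)/2 = 0.257, so 26%.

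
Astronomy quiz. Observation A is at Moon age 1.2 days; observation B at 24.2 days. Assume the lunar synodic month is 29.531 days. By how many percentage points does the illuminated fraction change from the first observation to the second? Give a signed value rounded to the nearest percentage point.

θ₁ = 360° × 1.2/29.531 = 14.6°, f₁ = (1 − cos θ₁)/2 = 0.016.
θ₂ = 360° × 24.2/29.531 = 295.0°, f₂ = (1 − cos θ₂)/2 = 0.289.
Change = f₂ − f₁ = +0.272 → +27 percentage points.

+27 pp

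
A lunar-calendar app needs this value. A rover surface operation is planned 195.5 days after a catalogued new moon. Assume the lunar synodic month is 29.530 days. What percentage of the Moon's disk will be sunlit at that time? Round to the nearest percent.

Reduce mod P: 195.5 − 6×29.530 = 18.32 d into the current lunation.
Elongation θ = 360° × 18.32/29.530 ≈ 223.3°.
cos 223.3° = (-0.727), so f = (1 − (-0.727))/2 = 0.864, so 86%.

86%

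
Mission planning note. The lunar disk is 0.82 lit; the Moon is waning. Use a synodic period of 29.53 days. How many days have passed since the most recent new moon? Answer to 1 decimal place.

18.9 days

Invert f = (1 − cos θ)/2 to get cos θ = 1 − 2(0.82) = -0.640, hence θ₀ = arccos -0.640 = 129.8°.
Waning ⇒ past full, so θ = 360° − 129.8° = 230.2°.
That fraction of the synodic month is 230.2/360 × 29.53 d ≈ 18.88 d.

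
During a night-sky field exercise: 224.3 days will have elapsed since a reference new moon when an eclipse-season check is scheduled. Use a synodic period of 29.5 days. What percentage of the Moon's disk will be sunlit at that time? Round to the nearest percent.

224.3/29.5 = 7.603 lunations, so 7 complete cycles and 17.80 d into the next.
Elongation θ = 360° × 17.80/29.5 ≈ 217.2°.
With cos θ = (-0.796), the lit fraction is (1 − (-0.796))/2 ≈ 0.898, so 90%.

90%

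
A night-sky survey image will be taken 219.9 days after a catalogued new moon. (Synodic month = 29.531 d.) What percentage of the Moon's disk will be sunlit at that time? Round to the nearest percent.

97%

219.9/29.531 = 7.446 lunations, so 7 complete cycles and 13.18 d into the next.
The Moon has covered 13.18/29.531 of its cycle, so θ ≈ 360° × 13.18/29.531 = 160.7°.
cos 160.7° = (-0.944), so f = (1 − (-0.944))/2 = 0.972, so 97%.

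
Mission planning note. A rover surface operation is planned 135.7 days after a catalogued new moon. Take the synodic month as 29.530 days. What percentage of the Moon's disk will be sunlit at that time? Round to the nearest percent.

91%

Reduce mod P: 135.7 − 4×29.530 = 17.58 d into the current lunation.
Phase angle: θ = 360°·(17.58 d)/(29.530 d) = 214.3°.
With cos θ = (-0.826), the lit fraction is (1 − (-0.826))/2 ≈ 0.913, so 91%.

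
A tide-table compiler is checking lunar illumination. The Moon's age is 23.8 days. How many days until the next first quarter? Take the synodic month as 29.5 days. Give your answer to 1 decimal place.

13.1 days

First quarter is 0.25 of the way through the cycle: age 0.25 × 29.5 = 7.375 d.
This lunation's first quarter (7.375 d) has passed, so add one period: 36.875 − 23.8 = 13.075 days.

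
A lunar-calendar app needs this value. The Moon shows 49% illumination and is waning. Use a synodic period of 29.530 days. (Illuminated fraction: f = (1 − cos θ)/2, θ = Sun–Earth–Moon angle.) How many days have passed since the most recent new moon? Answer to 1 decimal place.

Invert f = (1 − cos θ)/2 to get cos θ = 1 − 2(0.49) = 0.020, hence θ₀ = arccos 0.020 = 88.9°.
A waning Moon lies in 180°–360°, so θ = 360° − 88.9° = 271.1°.
That fraction of the synodic month is 271.1/360 × 29.530 d ≈ 22.24 d.

22.2 days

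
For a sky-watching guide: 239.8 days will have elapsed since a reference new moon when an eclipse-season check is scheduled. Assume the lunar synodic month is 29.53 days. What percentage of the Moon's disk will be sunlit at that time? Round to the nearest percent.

Reduce mod P: 239.8 − 8×29.53 = 3.56 d into the current lunation.
Phase angle: θ = 360°·(3.56 d)/(29.53 d) = 43.4°.
cos 43.4° = 0.727, so f = (1 − 0.727)/2 = 0.137, so 14%.

14%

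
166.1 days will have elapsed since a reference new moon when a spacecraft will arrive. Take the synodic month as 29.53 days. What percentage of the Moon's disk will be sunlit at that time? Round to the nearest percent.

166.1 d spans 5 complete synodic months (5 × 29.53 = 147.65 d) plus 18.45 d.
Elongation θ = 360° × 18.45/29.53 ≈ 224.9°.
With cos θ = (-0.708), the lit fraction is (1 − (-0.708))/2 ≈ 0.854, so 85%.

85%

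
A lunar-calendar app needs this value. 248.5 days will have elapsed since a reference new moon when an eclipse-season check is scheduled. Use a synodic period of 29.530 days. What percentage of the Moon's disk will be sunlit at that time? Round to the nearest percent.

248.5 d spans 8 complete synodic months (8 × 29.530 = 236.24 d) plus 12.26 d.
Elongation θ = 360° × 12.26/29.530 ≈ 149.5°.
With cos θ = (-0.861), the lit fraction is (1 − (-0.861))/2 ≈ 0.931, so 93%.

93%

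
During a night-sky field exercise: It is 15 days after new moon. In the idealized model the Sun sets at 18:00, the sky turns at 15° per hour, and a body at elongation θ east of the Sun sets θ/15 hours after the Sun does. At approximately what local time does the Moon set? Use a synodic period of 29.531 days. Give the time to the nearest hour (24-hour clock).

The Moon has covered 15/29.531 of its cycle, so θ ≈ 360° × 15/29.531 = 182.9°.
Delay after the Sun = 182.9° / (15°/h) ≈ 12.19 h.
18:00 + 12.19 h ≈ 06:11 → 06:00 to the nearest hour.

06:00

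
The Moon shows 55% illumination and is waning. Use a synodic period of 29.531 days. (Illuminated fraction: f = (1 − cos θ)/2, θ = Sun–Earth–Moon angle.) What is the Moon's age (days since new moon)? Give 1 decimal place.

21.7 days

cos θ = 1 − 2f = -0.100, giving a principal value of 95.7°.
Waning ⇒ past full, so θ = 360° − 95.7° = 264.3°.
At 360°/29.531 d per day, 264.3° corresponds to 21.68 days.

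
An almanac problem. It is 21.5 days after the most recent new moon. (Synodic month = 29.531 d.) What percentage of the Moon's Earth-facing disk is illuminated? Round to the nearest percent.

57%

The Moon has covered 21.5/29.531 of its cycle, so θ ≈ 360° × 21.5/29.531 = 262.1°.
Illuminated fraction = (1 − cos 262.1°)/2 = (1 − (-0.137))/2 ≈ 0.569, so 57%.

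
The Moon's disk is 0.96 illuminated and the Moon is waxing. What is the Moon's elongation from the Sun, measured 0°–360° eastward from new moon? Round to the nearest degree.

157°

Invert f = (1 − cos θ)/2 to get cos θ = 1 − 2(0.96) = -0.920, hence θ₀ = arccos -0.920 = 156.9°.
Before full moon the principal value applies: θ = 156.9°.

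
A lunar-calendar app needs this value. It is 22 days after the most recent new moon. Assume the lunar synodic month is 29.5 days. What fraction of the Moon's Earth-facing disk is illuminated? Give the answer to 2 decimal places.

0.51

Phase angle: θ = 360°·(22 d)/(29.5 d) = 268.5°.
Illuminated fraction = (1 − cos 268.5°)/2 = (1 − (-0.027))/2 ≈ 0.513.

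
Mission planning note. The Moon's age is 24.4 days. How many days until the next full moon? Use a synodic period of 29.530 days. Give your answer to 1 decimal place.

19.9 days

Full moon occurs at elongation 180°, i.e. at age 29.530 × 180/360 = 14.765 d.
Already past this cycle's full moon; the next is at 14.765 + 29.530 = 44.295 d, so 44.295 − 24.4 = 19.895 days.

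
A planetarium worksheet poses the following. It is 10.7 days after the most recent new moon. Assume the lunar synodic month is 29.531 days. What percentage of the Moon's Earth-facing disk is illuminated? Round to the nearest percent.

Elongation θ = 360° × 10.7/29.531 ≈ 130.4°.
Illuminated fraction = (1 − cos 130.4°)/2 = (1 − (-0.649))/2 ≈ 0.824, so 82%.

82%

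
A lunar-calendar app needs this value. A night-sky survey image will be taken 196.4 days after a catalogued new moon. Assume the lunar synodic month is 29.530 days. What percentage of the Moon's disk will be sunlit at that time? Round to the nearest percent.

196.4 d spans 6 complete synodic months (6 × 29.530 = 177.18 d) plus 19.22 d.
The Moon has covered 19.22/29.530 of its cycle, so θ ≈ 360° × 19.22/29.530 = 234.3°.
Illuminated fraction = (1 − cos 234.3°)/2 = (1 − (-0.583))/2 ≈ 0.792, so 79%.

79%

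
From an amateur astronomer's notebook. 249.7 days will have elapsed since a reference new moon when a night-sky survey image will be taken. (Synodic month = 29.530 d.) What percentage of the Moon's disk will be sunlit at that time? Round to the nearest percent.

249.7/29.530 = 8.456 lunations, so 8 complete cycles and 13.46 d into the next.
Elongation θ = 360° × 13.46/29.530 ≈ 164.1°.
Illuminated fraction = (1 − cos 164.1°)/2 = (1 − (-0.962))/2 ≈ 0.981, so 98%.

98%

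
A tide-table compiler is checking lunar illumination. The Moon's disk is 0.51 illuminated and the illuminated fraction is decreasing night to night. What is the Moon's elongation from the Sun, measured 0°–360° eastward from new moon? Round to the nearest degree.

Invert f = (1 − cos θ)/2 to get cos θ = 1 − 2(0.51) = -0.020, hence θ₀ = arccos -0.020 = 91.1°.
Waning ⇒ past full, so θ = 360° − 91.1° = 268.9°.

269°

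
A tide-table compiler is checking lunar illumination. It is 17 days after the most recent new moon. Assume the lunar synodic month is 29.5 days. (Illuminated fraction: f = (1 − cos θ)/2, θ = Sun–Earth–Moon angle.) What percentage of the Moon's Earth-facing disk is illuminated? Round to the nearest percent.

Elongation θ = 360° × 17/29.5 ≈ 207.5°.
With cos θ = (-0.887), the lit fraction is (1 − (-0.887))/2 ≈ 0.944, so 94%.

94%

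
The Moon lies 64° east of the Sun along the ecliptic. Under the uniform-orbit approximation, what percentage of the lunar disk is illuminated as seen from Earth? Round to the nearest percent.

28%

cos 64° = 0.438, so f = (1 − 0.438)/2 = 0.281, i.e. 28%.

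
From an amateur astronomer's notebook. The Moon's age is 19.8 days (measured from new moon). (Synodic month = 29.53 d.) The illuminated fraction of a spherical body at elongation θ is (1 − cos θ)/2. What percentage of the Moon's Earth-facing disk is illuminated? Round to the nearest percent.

74%

Elongation θ = 360° × 19.8/29.53 ≈ 241.4°.
Illuminated fraction = (1 − cos 241.4°)/2 = (1 − (-0.479))/2 ≈ 0.739, so 74%.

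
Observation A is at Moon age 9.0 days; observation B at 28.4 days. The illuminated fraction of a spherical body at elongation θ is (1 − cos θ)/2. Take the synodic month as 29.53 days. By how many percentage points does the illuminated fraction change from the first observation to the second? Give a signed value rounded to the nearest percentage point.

First observation: θ = 360°·9.0/29.53 = 109.7°, so f = 0.669.
Second observation: θ = 346.2°, f = 0.014.
Δf = 0.014 − 0.669 = -0.654, i.e. -65 pp.

-65 pp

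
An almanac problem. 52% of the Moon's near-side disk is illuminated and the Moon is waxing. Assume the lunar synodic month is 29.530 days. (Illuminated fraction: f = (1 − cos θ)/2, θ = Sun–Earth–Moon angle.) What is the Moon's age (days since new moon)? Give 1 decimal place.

cos θ = 1 − 2f = -0.040, giving a principal value of 92.3°.
The Moon is waxing (0°–180°), so θ = 92.3° directly.
At 360°/29.530 d per day, 92.3° corresponds to 7.57 days.

7.6 days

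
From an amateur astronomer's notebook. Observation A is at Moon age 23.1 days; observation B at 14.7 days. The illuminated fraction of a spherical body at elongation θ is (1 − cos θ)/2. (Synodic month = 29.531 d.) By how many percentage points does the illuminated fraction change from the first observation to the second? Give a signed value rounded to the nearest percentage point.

+60 pp

θ₁ = 360° × 23.1/29.531 = 281.6°, f₁ = (1 − cos θ₁)/2 = 0.399.
θ₂ = 360° × 14.7/29.531 = 179.2°, f₂ = (1 − cos θ₂)/2 = 1.000.
Change = f₂ − f₁ = +0.601 → +60 percentage points.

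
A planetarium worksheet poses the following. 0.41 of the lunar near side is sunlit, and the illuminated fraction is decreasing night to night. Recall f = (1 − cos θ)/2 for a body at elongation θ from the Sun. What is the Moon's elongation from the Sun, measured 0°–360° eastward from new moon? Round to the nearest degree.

From f = (1 − cos θ)/2: cos θ = 1 − 2×0.41 = 0.180; arccos → 79.6°.
Since the Moon is past full (waning), take the reflex angle: θ = 360° − 79.6° = 280.4°.

280°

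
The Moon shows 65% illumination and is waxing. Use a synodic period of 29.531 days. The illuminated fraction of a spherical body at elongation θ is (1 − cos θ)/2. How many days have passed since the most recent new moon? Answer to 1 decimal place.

From f = (1 − cos θ)/2: cos θ = 1 − 2×0.65 = -0.300; arccos → 107.5°.
Waxing ⇒ before full, so θ = 107.5°.
At 360°/29.531 d per day, 107.5° corresponds to 8.81 days.

8.8 days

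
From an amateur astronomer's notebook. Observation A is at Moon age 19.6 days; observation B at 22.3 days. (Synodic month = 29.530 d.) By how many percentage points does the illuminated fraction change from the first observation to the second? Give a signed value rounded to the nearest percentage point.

-27 pp

First observation: θ = 360°·19.6/29.530 = 238.9°, so f = 0.758.
Second observation: θ = 271.9°, f = 0.484.
Δf = 0.484 − 0.758 = -0.274, i.e. -27 pp.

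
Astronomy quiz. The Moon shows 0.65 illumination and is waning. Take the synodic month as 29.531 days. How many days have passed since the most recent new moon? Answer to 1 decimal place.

From f = (1 − cos θ)/2: cos θ = 1 − 2×0.65 = -0.300; arccos → 107.5°.
Waning ⇒ past full, so θ = 360° − 107.5° = 252.5°.
That fraction of the synodic month is 252.5/360 × 29.531 d ≈ 20.72 d.

20.7 days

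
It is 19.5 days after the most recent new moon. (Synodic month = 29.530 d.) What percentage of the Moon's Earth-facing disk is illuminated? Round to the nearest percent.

77%

The Moon has covered 19.5/29.530 of its cycle, so θ ≈ 360° × 19.5/29.530 = 237.7°.
Illuminated fraction = (1 − cos 237.7°)/2 = (1 − (-0.534))/2 ≈ 0.767, so 77%.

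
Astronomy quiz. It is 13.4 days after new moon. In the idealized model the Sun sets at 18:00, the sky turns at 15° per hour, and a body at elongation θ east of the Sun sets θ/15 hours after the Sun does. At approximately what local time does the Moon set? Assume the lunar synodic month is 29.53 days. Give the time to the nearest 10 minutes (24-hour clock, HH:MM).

The Moon has covered 13.4/29.53 of its cycle, so θ ≈ 360° × 13.4/29.53 = 163.4°.
Delay after the Sun = 163.4° / (15°/h) ≈ 10.89 h.
18:00 + 10.891 h ≈ 04:53 → 04:50 to the nearest ten minutes.

04:50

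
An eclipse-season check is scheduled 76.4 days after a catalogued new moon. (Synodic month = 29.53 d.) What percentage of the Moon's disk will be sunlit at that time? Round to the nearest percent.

Reduce mod P: 76.4 − 2×29.53 = 17.34 d into the current lunation.
Elongation θ = 360° × 17.34/29.53 ≈ 211.4°.
With cos θ = (-0.854), the lit fraction is (1 − (-0.854))/2 ≈ 0.927, so 93%.

93%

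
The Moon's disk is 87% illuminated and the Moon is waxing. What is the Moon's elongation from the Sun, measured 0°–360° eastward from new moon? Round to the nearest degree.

138°

Invert f = (1 − cos θ)/2 to get cos θ = 1 − 2(0.87) = -0.740, hence θ₀ = arccos -0.740 = 137.7°.
The Moon is waxing (0°–180°), so θ = 137.7° directly.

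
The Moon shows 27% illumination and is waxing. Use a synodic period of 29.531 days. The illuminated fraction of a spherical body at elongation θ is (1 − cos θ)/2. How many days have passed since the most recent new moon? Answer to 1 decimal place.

Invert f = (1 − cos θ)/2 to get cos θ = 1 − 2(0.27) = 0.460, hence θ₀ = arccos 0.460 = 62.6°.
Before full moon the principal value applies: θ = 62.6°.
That fraction of the synodic month is 62.6/360 × 29.531 d ≈ 5.14 d.

5.1 days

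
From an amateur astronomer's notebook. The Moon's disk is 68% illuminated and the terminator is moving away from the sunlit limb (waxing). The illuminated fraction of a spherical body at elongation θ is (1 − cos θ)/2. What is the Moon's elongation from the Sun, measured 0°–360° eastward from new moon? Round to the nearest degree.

111°

From f = (1 − cos θ)/2: cos θ = 1 − 2×0.68 = -0.360; arccos → 111.1°.
Waxing ⇒ before full, so θ = 111.1°.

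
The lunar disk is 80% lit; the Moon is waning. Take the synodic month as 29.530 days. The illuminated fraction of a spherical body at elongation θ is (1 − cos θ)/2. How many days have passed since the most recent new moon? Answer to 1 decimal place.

19.1 days

Invert f = (1 − cos θ)/2 to get cos θ = 1 − 2(0.80) = -0.600, hence θ₀ = arccos -0.600 = 126.9°.
Since the Moon is past full (waning), take the reflex angle: θ = 360° − 126.9° = 233.1°.
That fraction of the synodic month is 233.1/360 × 29.530 d ≈ 19.12 d.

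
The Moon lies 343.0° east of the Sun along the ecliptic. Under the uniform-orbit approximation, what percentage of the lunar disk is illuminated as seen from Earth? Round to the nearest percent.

2%

Half-versine of 343.0°: (1 − 0.956)/2 = 0.022, i.e. 2%.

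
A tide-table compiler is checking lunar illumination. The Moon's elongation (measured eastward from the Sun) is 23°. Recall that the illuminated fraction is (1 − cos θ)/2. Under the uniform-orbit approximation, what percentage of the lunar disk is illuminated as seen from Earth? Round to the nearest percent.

4%

f = (1 − cos 23°)/2 = (1 − 0.921)/2 ≈ 0.040, i.e. 4%.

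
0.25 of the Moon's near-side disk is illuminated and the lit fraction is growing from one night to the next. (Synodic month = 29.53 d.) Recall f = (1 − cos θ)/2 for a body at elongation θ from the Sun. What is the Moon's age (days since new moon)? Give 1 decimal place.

cos θ = 1 − 2f = 0.500, giving a principal value of 60.0°.
The Moon is waxing (0°–180°), so θ = 60.0° directly.
At 360°/29.53 d per day, 60.0° corresponds to 4.92 days.

4.9 days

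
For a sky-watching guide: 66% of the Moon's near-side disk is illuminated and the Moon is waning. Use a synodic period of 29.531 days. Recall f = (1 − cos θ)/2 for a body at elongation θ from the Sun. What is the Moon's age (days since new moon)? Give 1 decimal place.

Invert f = (1 − cos θ)/2 to get cos θ = 1 − 2(0.66) = -0.320, hence θ₀ = arccos -0.320 = 108.7°.
Waning ⇒ past full, so θ = 360° − 108.7° = 251.3°.
That fraction of the synodic month is 251.3/360 × 29.531 d ≈ 20.62 d.

20.6 days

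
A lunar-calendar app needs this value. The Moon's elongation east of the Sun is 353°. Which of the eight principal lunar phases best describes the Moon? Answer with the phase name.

new moon

353° lies in the new moon sector of the 8-phase cycle.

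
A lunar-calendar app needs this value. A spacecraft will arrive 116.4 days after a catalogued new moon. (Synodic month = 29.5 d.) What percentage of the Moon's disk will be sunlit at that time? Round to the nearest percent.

116.4/29.5 = 3.946 lunations, so 3 complete cycles and 27.90 d into the next.
Elongation θ = 360° × 27.90/29.5 ≈ 340.5°.
Illuminated fraction = (1 − cos 340.5°)/2 = (1 − 0.942)/2 ≈ 0.029, so 3%.

3%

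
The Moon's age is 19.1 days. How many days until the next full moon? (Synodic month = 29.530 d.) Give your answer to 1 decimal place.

Full moon is 0.5 of the way through the cycle: age 0.5 × 29.530 = 14.765 d.
Already past this cycle's full moon; the next is at 14.765 + 29.530 = 44.295 d, so 44.295 − 19.1 = 25.195 days.

25.2 days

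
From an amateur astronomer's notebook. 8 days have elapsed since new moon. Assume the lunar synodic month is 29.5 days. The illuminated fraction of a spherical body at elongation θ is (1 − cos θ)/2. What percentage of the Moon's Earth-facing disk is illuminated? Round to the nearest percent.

Phase angle: θ = 360°·(8 d)/(29.5 d) = 97.6°.
Illuminated fraction = (1 − cos 97.6°)/2 = (1 − (-0.133))/2 ≈ 0.566, so 57%.

57%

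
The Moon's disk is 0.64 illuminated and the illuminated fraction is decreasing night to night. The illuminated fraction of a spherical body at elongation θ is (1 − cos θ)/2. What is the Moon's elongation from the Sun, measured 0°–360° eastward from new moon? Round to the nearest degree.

From f = (1 − cos θ)/2: cos θ = 1 − 2×0.64 = -0.280; arccos → 106.3°.
Since the Moon is past full (waning), take the reflex angle: θ = 360° − 106.3° = 253.7°.

254°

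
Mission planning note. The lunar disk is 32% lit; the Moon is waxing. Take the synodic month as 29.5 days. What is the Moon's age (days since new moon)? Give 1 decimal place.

5.6 days

cos θ = 1 − 2f = 0.360, giving a principal value of 68.9°.
Waxing ⇒ before full, so θ = 68.9°.
At 360°/29.5 d per day, 68.9° corresponds to 5.65 days.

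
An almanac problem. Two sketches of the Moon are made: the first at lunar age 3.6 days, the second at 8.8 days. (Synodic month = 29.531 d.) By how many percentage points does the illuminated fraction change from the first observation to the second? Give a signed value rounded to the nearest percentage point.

+51 percentage points

θ₁ = 360° × 3.6/29.531 = 43.9°, f₁ = (1 − cos θ₁)/2 = 0.140.
θ₂ = 360° × 8.8/29.531 = 107.3°, f₂ = (1 − cos θ₂)/2 = 0.648.
Change = f₂ − f₁ = +0.509 → +51 percentage points.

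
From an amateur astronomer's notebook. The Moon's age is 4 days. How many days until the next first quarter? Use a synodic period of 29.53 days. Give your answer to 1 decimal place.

First quarter is 0.25 of the way through the cycle: age 0.25 × 29.53 = 7.383 d.
That is 7.383 − 4 = 3.383 days ahead.

3.4 days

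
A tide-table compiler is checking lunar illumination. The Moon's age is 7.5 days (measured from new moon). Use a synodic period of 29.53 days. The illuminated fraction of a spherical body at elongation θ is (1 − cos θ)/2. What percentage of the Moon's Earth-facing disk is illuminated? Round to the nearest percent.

51%

The Moon has covered 7.5/29.53 of its cycle, so θ ≈ 360° × 7.5/29.53 = 91.4°.
With cos θ = (-0.025), the lit fraction is (1 − (-0.025))/2 ≈ 0.512, so 51%.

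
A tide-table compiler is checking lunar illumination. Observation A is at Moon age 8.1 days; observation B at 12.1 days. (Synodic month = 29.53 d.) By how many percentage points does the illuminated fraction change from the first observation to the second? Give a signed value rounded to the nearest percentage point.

+35 percentage points

First observation: θ = 360°·8.1/29.53 = 98.7°, so f = 0.576.
Second observation: θ = 147.5°, f = 0.922.
Δf = 0.922 − 0.576 = +0.346, i.e. +35 pp.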